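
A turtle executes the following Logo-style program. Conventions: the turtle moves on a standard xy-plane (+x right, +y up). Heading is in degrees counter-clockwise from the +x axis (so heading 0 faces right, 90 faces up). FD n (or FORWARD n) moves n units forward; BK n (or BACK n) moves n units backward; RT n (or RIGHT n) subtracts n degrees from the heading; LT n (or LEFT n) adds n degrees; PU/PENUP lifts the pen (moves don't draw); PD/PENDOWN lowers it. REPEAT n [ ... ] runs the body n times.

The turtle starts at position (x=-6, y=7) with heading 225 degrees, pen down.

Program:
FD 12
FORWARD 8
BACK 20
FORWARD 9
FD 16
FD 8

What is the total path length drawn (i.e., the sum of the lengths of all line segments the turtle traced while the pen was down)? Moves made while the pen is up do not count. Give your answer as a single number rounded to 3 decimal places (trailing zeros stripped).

Executing turtle program step by step:
Start: pos=(-6,7), heading=225, pen down
FD 12: (-6,7) -> (-14.485,-1.485) [heading=225, draw]
FD 8: (-14.485,-1.485) -> (-20.142,-7.142) [heading=225, draw]
BK 20: (-20.142,-7.142) -> (-6,7) [heading=225, draw]
FD 9: (-6,7) -> (-12.364,0.636) [heading=225, draw]
FD 16: (-12.364,0.636) -> (-23.678,-10.678) [heading=225, draw]
FD 8: (-23.678,-10.678) -> (-29.335,-16.335) [heading=225, draw]
Final: pos=(-29.335,-16.335), heading=225, 6 segment(s) drawn

Segment lengths:
  seg 1: (-6,7) -> (-14.485,-1.485), length = 12
  seg 2: (-14.485,-1.485) -> (-20.142,-7.142), length = 8
  seg 3: (-20.142,-7.142) -> (-6,7), length = 20
  seg 4: (-6,7) -> (-12.364,0.636), length = 9
  seg 5: (-12.364,0.636) -> (-23.678,-10.678), length = 16
  seg 6: (-23.678,-10.678) -> (-29.335,-16.335), length = 8
Total = 73

Answer: 73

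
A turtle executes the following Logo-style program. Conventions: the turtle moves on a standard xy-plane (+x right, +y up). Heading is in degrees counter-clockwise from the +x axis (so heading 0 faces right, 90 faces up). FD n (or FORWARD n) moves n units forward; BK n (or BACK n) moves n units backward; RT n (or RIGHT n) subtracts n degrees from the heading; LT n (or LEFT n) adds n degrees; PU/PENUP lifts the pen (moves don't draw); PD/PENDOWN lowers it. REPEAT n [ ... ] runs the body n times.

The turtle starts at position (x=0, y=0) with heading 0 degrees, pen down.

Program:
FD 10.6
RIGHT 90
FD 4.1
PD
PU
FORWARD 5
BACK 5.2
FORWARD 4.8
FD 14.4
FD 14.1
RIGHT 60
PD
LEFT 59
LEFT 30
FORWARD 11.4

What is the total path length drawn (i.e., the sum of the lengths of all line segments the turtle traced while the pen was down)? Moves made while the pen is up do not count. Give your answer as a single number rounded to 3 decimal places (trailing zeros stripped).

Executing turtle program step by step:
Start: pos=(0,0), heading=0, pen down
FD 10.6: (0,0) -> (10.6,0) [heading=0, draw]
RT 90: heading 0 -> 270
FD 4.1: (10.6,0) -> (10.6,-4.1) [heading=270, draw]
PD: pen down
PU: pen up
FD 5: (10.6,-4.1) -> (10.6,-9.1) [heading=270, move]
BK 5.2: (10.6,-9.1) -> (10.6,-3.9) [heading=270, move]
FD 4.8: (10.6,-3.9) -> (10.6,-8.7) [heading=270, move]
FD 14.4: (10.6,-8.7) -> (10.6,-23.1) [heading=270, move]
FD 14.1: (10.6,-23.1) -> (10.6,-37.2) [heading=270, move]
RT 60: heading 270 -> 210
PD: pen down
LT 59: heading 210 -> 269
LT 30: heading 269 -> 299
FD 11.4: (10.6,-37.2) -> (16.127,-47.171) [heading=299, draw]
Final: pos=(16.127,-47.171), heading=299, 3 segment(s) drawn

Segment lengths:
  seg 1: (0,0) -> (10.6,0), length = 10.6
  seg 2: (10.6,0) -> (10.6,-4.1), length = 4.1
  seg 3: (10.6,-37.2) -> (16.127,-47.171), length = 11.4
Total = 26.1

Answer: 26.1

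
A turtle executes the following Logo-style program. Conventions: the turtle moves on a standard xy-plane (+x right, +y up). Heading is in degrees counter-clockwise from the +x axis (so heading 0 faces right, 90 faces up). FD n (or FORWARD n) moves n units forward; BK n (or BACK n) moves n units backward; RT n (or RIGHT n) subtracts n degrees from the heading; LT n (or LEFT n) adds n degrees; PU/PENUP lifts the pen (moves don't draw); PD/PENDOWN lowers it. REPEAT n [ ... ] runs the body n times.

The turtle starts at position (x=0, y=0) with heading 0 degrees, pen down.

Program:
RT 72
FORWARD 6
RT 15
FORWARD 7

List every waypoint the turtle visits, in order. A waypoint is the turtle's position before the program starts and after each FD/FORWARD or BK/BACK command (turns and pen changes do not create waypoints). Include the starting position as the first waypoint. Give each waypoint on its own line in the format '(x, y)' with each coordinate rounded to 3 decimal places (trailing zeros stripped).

Executing turtle program step by step:
Start: pos=(0,0), heading=0, pen down
RT 72: heading 0 -> 288
FD 6: (0,0) -> (1.854,-5.706) [heading=288, draw]
RT 15: heading 288 -> 273
FD 7: (1.854,-5.706) -> (2.22,-12.697) [heading=273, draw]
Final: pos=(2.22,-12.697), heading=273, 2 segment(s) drawn
Waypoints (3 total):
(0, 0)
(1.854, -5.706)
(2.22, -12.697)

Answer: (0, 0)
(1.854, -5.706)
(2.22, -12.697)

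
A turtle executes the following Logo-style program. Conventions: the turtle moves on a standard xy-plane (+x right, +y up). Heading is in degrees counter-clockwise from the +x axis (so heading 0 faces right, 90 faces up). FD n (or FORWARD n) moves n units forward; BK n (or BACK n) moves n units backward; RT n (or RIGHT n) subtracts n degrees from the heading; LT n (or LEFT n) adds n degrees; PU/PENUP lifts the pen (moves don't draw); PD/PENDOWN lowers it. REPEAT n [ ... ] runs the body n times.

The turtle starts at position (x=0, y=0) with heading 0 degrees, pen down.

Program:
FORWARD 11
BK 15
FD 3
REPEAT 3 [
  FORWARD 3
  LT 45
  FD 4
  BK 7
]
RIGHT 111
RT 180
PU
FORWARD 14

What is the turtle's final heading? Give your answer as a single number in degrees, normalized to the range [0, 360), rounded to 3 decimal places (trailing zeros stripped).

Executing turtle program step by step:
Start: pos=(0,0), heading=0, pen down
FD 11: (0,0) -> (11,0) [heading=0, draw]
BK 15: (11,0) -> (-4,0) [heading=0, draw]
FD 3: (-4,0) -> (-1,0) [heading=0, draw]
REPEAT 3 [
  -- iteration 1/3 --
  FD 3: (-1,0) -> (2,0) [heading=0, draw]
  LT 45: heading 0 -> 45
  FD 4: (2,0) -> (4.828,2.828) [heading=45, draw]
  BK 7: (4.828,2.828) -> (-0.121,-2.121) [heading=45, draw]
  -- iteration 2/3 --
  FD 3: (-0.121,-2.121) -> (2,0) [heading=45, draw]
  LT 45: heading 45 -> 90
  FD 4: (2,0) -> (2,4) [heading=90, draw]
  BK 7: (2,4) -> (2,-3) [heading=90, draw]
  -- iteration 3/3 --
  FD 3: (2,-3) -> (2,0) [heading=90, draw]
  LT 45: heading 90 -> 135
  FD 4: (2,0) -> (-0.828,2.828) [heading=135, draw]
  BK 7: (-0.828,2.828) -> (4.121,-2.121) [heading=135, draw]
]
RT 111: heading 135 -> 24
RT 180: heading 24 -> 204
PU: pen up
FD 14: (4.121,-2.121) -> (-8.668,-7.816) [heading=204, move]
Final: pos=(-8.668,-7.816), heading=204, 12 segment(s) drawn

Answer: 204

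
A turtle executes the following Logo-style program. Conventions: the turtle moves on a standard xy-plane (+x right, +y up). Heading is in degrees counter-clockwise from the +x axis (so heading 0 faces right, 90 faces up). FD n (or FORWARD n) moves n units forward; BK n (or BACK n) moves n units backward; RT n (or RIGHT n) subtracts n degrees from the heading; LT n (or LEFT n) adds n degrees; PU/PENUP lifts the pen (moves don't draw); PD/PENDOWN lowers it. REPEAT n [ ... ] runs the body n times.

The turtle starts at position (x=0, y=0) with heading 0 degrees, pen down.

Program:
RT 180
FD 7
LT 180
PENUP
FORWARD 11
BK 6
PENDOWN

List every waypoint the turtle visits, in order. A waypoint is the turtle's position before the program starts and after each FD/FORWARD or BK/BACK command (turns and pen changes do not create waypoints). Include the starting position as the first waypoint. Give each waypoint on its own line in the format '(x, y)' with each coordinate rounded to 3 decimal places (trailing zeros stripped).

Executing turtle program step by step:
Start: pos=(0,0), heading=0, pen down
RT 180: heading 0 -> 180
FD 7: (0,0) -> (-7,0) [heading=180, draw]
LT 180: heading 180 -> 0
PU: pen up
FD 11: (-7,0) -> (4,0) [heading=0, move]
BK 6: (4,0) -> (-2,0) [heading=0, move]
PD: pen down
Final: pos=(-2,0), heading=0, 1 segment(s) drawn
Waypoints (4 total):
(0, 0)
(-7, 0)
(4, 0)
(-2, 0)

Answer: (0, 0)
(-7, 0)
(4, 0)
(-2, 0)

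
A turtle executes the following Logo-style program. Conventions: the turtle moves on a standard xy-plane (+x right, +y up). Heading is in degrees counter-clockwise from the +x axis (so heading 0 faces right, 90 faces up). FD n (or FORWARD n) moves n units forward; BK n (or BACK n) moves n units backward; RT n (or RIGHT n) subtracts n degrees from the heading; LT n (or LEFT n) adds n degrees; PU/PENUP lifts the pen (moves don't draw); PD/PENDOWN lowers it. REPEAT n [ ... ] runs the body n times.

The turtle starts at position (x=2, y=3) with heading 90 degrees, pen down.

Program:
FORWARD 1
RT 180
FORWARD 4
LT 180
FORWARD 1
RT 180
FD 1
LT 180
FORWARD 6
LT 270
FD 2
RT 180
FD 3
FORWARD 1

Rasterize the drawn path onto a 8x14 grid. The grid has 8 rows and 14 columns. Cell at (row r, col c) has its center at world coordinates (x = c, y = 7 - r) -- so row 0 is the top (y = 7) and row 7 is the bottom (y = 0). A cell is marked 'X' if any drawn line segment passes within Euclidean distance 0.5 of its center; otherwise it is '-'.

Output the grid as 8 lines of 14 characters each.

Answer: --------------
XXXXX---------
--X-----------
--X-----------
--X-----------
--X-----------
--X-----------
--X-----------

Derivation:
Segment 0: (2,3) -> (2,4)
Segment 1: (2,4) -> (2,0)
Segment 2: (2,0) -> (2,1)
Segment 3: (2,1) -> (2,0)
Segment 4: (2,0) -> (2,6)
Segment 5: (2,6) -> (4,6)
Segment 6: (4,6) -> (1,6)
Segment 7: (1,6) -> (0,6)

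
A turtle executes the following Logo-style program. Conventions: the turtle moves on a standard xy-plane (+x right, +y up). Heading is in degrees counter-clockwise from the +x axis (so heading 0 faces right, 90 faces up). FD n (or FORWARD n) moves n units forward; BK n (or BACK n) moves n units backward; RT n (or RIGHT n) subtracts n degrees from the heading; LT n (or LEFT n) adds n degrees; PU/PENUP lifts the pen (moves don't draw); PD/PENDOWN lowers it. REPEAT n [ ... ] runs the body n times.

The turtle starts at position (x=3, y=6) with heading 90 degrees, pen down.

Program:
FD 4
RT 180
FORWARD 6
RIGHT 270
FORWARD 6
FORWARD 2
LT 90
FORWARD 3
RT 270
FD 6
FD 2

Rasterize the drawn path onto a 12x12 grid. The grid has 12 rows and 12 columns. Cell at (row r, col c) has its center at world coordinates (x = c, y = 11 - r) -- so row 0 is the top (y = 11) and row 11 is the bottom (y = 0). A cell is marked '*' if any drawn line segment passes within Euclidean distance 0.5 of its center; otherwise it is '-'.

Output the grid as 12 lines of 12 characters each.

Answer: ------------
---*--------
---*--------
---*--------
---*********
---*-------*
---*-------*
---*********
------------
------------
------------
------------

Derivation:
Segment 0: (3,6) -> (3,10)
Segment 1: (3,10) -> (3,4)
Segment 2: (3,4) -> (9,4)
Segment 3: (9,4) -> (11,4)
Segment 4: (11,4) -> (11,7)
Segment 5: (11,7) -> (5,7)
Segment 6: (5,7) -> (3,7)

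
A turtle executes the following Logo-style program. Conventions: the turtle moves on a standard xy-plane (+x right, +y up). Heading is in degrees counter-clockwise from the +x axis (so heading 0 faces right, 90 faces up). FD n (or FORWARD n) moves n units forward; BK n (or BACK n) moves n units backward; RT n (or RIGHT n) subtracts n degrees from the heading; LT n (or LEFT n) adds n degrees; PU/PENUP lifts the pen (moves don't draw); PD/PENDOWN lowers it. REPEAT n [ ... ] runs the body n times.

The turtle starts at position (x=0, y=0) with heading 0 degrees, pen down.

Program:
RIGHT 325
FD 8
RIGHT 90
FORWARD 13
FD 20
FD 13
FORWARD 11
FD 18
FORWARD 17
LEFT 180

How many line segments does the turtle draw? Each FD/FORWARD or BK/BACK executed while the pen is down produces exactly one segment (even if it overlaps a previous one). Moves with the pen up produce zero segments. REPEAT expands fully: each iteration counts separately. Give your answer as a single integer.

Answer: 7

Derivation:
Executing turtle program step by step:
Start: pos=(0,0), heading=0, pen down
RT 325: heading 0 -> 35
FD 8: (0,0) -> (6.553,4.589) [heading=35, draw]
RT 90: heading 35 -> 305
FD 13: (6.553,4.589) -> (14.01,-6.06) [heading=305, draw]
FD 20: (14.01,-6.06) -> (25.481,-22.443) [heading=305, draw]
FD 13: (25.481,-22.443) -> (32.938,-33.092) [heading=305, draw]
FD 11: (32.938,-33.092) -> (39.247,-42.103) [heading=305, draw]
FD 18: (39.247,-42.103) -> (49.571,-56.848) [heading=305, draw]
FD 17: (49.571,-56.848) -> (59.322,-70.773) [heading=305, draw]
LT 180: heading 305 -> 125
Final: pos=(59.322,-70.773), heading=125, 7 segment(s) drawn
Segments drawn: 7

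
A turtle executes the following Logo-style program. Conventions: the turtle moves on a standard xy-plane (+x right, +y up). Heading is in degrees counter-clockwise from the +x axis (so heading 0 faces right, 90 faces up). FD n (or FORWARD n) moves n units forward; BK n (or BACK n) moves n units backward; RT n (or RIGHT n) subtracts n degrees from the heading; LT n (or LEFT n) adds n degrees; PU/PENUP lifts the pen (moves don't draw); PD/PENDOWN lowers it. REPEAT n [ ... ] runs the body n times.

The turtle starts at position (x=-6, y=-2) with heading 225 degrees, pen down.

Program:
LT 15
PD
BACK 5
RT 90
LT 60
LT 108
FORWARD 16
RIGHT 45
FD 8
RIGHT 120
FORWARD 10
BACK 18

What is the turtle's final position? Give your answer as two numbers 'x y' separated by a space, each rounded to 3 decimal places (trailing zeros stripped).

Answer: 15.937 -19.997

Derivation:
Executing turtle program step by step:
Start: pos=(-6,-2), heading=225, pen down
LT 15: heading 225 -> 240
PD: pen down
BK 5: (-6,-2) -> (-3.5,2.33) [heading=240, draw]
RT 90: heading 240 -> 150
LT 60: heading 150 -> 210
LT 108: heading 210 -> 318
FD 16: (-3.5,2.33) -> (8.39,-8.376) [heading=318, draw]
RT 45: heading 318 -> 273
FD 8: (8.39,-8.376) -> (8.809,-16.365) [heading=273, draw]
RT 120: heading 273 -> 153
FD 10: (8.809,-16.365) -> (-0.101,-11.825) [heading=153, draw]
BK 18: (-0.101,-11.825) -> (15.937,-19.997) [heading=153, draw]
Final: pos=(15.937,-19.997), heading=153, 5 segment(s) drawn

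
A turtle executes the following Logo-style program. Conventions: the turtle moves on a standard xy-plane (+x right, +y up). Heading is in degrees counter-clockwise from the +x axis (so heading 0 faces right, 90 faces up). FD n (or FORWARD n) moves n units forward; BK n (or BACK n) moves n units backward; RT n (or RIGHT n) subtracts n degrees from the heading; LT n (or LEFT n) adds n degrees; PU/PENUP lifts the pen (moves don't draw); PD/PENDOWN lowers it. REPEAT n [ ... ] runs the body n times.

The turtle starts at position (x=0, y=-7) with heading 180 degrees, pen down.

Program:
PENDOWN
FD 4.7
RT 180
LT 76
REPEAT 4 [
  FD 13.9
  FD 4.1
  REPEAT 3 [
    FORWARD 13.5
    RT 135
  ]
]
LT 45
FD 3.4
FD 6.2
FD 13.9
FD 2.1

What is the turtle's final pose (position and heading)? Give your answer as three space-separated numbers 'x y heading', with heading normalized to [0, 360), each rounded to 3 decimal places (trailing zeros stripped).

Answer: 63.696 -10.245 301

Derivation:
Executing turtle program step by step:
Start: pos=(0,-7), heading=180, pen down
PD: pen down
FD 4.7: (0,-7) -> (-4.7,-7) [heading=180, draw]
RT 180: heading 180 -> 0
LT 76: heading 0 -> 76
REPEAT 4 [
  -- iteration 1/4 --
  FD 13.9: (-4.7,-7) -> (-1.337,6.487) [heading=76, draw]
  FD 4.1: (-1.337,6.487) -> (-0.345,10.465) [heading=76, draw]
  REPEAT 3 [
    -- iteration 1/3 --
    FD 13.5: (-0.345,10.465) -> (2.921,23.564) [heading=76, draw]
    RT 135: heading 76 -> 301
    -- iteration 2/3 --
    FD 13.5: (2.921,23.564) -> (9.874,11.993) [heading=301, draw]
    RT 135: heading 301 -> 166
    -- iteration 3/3 --
    FD 13.5: (9.874,11.993) -> (-3.225,15.259) [heading=166, draw]
    RT 135: heading 166 -> 31
  ]
  -- iteration 2/4 --
  FD 13.9: (-3.225,15.259) -> (8.689,22.418) [heading=31, draw]
  FD 4.1: (8.689,22.418) -> (12.204,24.529) [heading=31, draw]
  REPEAT 3 [
    -- iteration 1/3 --
    FD 13.5: (12.204,24.529) -> (23.775,31.482) [heading=31, draw]
    RT 135: heading 31 -> 256
    -- iteration 2/3 --
    FD 13.5: (23.775,31.482) -> (20.509,18.383) [heading=256, draw]
    RT 135: heading 256 -> 121
    -- iteration 3/3 --
    FD 13.5: (20.509,18.383) -> (13.556,29.955) [heading=121, draw]
    RT 135: heading 121 -> 346
  ]
  -- iteration 3/4 --
  FD 13.9: (13.556,29.955) -> (27.043,26.592) [heading=346, draw]
  FD 4.1: (27.043,26.592) -> (31.022,25.6) [heading=346, draw]
  REPEAT 3 [
    -- iteration 1/3 --
    FD 13.5: (31.022,25.6) -> (44.121,22.334) [heading=346, draw]
    RT 135: heading 346 -> 211
    -- iteration 2/3 --
    FD 13.5: (44.121,22.334) -> (32.549,15.381) [heading=211, draw]
    RT 135: heading 211 -> 76
    -- iteration 3/3 --
    FD 13.5: (32.549,15.381) -> (35.815,28.48) [heading=76, draw]
    RT 135: heading 76 -> 301
  ]
  -- iteration 4/4 --
  FD 13.9: (35.815,28.48) -> (42.974,16.566) [heading=301, draw]
  FD 4.1: (42.974,16.566) -> (45.086,13.051) [heading=301, draw]
  REPEAT 3 [
    -- iteration 1/3 --
    FD 13.5: (45.086,13.051) -> (52.039,1.48) [heading=301, draw]
    RT 135: heading 301 -> 166
    -- iteration 2/3 --
    FD 13.5: (52.039,1.48) -> (38.94,4.746) [heading=166, draw]
    RT 135: heading 166 -> 31
    -- iteration 3/3 --
    FD 13.5: (38.94,4.746) -> (50.511,11.699) [heading=31, draw]
    RT 135: heading 31 -> 256
  ]
]
LT 45: heading 256 -> 301
FD 3.4: (50.511,11.699) -> (52.262,8.784) [heading=301, draw]
FD 6.2: (52.262,8.784) -> (55.456,3.47) [heading=301, draw]
FD 13.9: (55.456,3.47) -> (62.615,-8.445) [heading=301, draw]
FD 2.1: (62.615,-8.445) -> (63.696,-10.245) [heading=301, draw]
Final: pos=(63.696,-10.245), heading=301, 25 segment(s) drawn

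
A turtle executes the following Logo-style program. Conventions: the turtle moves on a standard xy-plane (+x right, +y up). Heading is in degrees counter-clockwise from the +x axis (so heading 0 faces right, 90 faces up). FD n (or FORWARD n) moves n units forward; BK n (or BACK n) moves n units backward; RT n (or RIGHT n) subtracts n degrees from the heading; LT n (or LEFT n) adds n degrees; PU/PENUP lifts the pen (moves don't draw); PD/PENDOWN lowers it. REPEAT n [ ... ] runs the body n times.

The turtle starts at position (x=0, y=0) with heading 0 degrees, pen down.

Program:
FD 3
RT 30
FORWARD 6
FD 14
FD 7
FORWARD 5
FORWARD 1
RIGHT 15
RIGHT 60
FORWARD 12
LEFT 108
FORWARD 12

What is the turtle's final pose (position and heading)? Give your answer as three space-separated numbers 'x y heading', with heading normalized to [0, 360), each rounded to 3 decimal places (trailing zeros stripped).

Answer: 40.457 -27.463 3

Derivation:
Executing turtle program step by step:
Start: pos=(0,0), heading=0, pen down
FD 3: (0,0) -> (3,0) [heading=0, draw]
RT 30: heading 0 -> 330
FD 6: (3,0) -> (8.196,-3) [heading=330, draw]
FD 14: (8.196,-3) -> (20.321,-10) [heading=330, draw]
FD 7: (20.321,-10) -> (26.383,-13.5) [heading=330, draw]
FD 5: (26.383,-13.5) -> (30.713,-16) [heading=330, draw]
FD 1: (30.713,-16) -> (31.579,-16.5) [heading=330, draw]
RT 15: heading 330 -> 315
RT 60: heading 315 -> 255
FD 12: (31.579,-16.5) -> (28.473,-28.091) [heading=255, draw]
LT 108: heading 255 -> 3
FD 12: (28.473,-28.091) -> (40.457,-27.463) [heading=3, draw]
Final: pos=(40.457,-27.463), heading=3, 8 segment(s) drawn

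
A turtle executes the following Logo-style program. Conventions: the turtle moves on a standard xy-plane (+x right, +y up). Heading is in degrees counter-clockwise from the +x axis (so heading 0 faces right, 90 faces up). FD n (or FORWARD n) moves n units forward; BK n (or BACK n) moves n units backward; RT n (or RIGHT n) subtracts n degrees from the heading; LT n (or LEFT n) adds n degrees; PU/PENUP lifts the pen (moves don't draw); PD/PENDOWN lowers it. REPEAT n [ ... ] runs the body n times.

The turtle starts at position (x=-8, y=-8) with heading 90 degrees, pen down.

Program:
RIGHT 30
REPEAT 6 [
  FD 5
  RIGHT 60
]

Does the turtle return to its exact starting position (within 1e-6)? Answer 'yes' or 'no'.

Answer: yes

Derivation:
Executing turtle program step by step:
Start: pos=(-8,-8), heading=90, pen down
RT 30: heading 90 -> 60
REPEAT 6 [
  -- iteration 1/6 --
  FD 5: (-8,-8) -> (-5.5,-3.67) [heading=60, draw]
  RT 60: heading 60 -> 0
  -- iteration 2/6 --
  FD 5: (-5.5,-3.67) -> (-0.5,-3.67) [heading=0, draw]
  RT 60: heading 0 -> 300
  -- iteration 3/6 --
  FD 5: (-0.5,-3.67) -> (2,-8) [heading=300, draw]
  RT 60: heading 300 -> 240
  -- iteration 4/6 --
  FD 5: (2,-8) -> (-0.5,-12.33) [heading=240, draw]
  RT 60: heading 240 -> 180
  -- iteration 5/6 --
  FD 5: (-0.5,-12.33) -> (-5.5,-12.33) [heading=180, draw]
  RT 60: heading 180 -> 120
  -- iteration 6/6 --
  FD 5: (-5.5,-12.33) -> (-8,-8) [heading=120, draw]
  RT 60: heading 120 -> 60
]
Final: pos=(-8,-8), heading=60, 6 segment(s) drawn

Start position: (-8, -8)
Final position: (-8, -8)
Distance = 0; < 1e-6 -> CLOSED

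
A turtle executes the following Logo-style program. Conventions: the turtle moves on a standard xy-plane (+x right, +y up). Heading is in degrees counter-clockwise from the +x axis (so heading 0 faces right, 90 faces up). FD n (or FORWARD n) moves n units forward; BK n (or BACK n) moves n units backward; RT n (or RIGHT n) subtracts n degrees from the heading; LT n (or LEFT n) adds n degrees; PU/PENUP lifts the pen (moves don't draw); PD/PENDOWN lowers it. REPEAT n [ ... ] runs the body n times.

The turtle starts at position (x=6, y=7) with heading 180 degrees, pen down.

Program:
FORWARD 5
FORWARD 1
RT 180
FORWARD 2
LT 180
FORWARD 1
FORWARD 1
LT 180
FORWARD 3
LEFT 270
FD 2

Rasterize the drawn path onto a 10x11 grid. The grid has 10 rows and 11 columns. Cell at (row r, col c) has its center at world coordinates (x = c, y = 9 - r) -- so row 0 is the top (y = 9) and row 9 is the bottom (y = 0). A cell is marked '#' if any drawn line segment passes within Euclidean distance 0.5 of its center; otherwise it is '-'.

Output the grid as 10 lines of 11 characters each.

Segment 0: (6,7) -> (1,7)
Segment 1: (1,7) -> (0,7)
Segment 2: (0,7) -> (2,7)
Segment 3: (2,7) -> (1,7)
Segment 4: (1,7) -> (0,7)
Segment 5: (0,7) -> (3,7)
Segment 6: (3,7) -> (3,5)

Answer: -----------
-----------
#######----
---#-------
---#-------
-----------
-----------
-----------
-----------
-----------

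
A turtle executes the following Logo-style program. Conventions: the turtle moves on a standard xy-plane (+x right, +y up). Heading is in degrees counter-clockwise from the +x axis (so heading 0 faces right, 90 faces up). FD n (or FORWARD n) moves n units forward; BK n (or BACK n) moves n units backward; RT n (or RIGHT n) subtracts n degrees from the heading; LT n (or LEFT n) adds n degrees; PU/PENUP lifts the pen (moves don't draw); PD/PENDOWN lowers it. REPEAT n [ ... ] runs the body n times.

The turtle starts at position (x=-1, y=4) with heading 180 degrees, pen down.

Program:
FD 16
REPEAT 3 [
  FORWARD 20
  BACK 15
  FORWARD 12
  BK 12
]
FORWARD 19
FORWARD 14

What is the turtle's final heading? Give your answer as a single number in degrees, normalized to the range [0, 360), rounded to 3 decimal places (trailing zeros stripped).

Executing turtle program step by step:
Start: pos=(-1,4), heading=180, pen down
FD 16: (-1,4) -> (-17,4) [heading=180, draw]
REPEAT 3 [
  -- iteration 1/3 --
  FD 20: (-17,4) -> (-37,4) [heading=180, draw]
  BK 15: (-37,4) -> (-22,4) [heading=180, draw]
  FD 12: (-22,4) -> (-34,4) [heading=180, draw]
  BK 12: (-34,4) -> (-22,4) [heading=180, draw]
  -- iteration 2/3 --
  FD 20: (-22,4) -> (-42,4) [heading=180, draw]
  BK 15: (-42,4) -> (-27,4) [heading=180, draw]
  FD 12: (-27,4) -> (-39,4) [heading=180, draw]
  BK 12: (-39,4) -> (-27,4) [heading=180, draw]
  -- iteration 3/3 --
  FD 20: (-27,4) -> (-47,4) [heading=180, draw]
  BK 15: (-47,4) -> (-32,4) [heading=180, draw]
  FD 12: (-32,4) -> (-44,4) [heading=180, draw]
  BK 12: (-44,4) -> (-32,4) [heading=180, draw]
]
FD 19: (-32,4) -> (-51,4) [heading=180, draw]
FD 14: (-51,4) -> (-65,4) [heading=180, draw]
Final: pos=(-65,4), heading=180, 15 segment(s) drawn

Answer: 180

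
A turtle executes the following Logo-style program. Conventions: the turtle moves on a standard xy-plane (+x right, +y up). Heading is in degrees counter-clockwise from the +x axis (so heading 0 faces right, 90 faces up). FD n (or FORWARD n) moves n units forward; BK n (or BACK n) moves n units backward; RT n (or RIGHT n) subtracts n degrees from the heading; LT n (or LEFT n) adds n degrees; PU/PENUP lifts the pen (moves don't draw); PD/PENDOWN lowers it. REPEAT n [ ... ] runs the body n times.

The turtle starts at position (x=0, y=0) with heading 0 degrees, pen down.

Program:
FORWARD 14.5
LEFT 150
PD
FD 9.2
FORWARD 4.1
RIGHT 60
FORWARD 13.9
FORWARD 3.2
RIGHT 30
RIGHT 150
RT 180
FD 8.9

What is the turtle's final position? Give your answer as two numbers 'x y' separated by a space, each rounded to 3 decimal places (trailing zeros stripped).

Executing turtle program step by step:
Start: pos=(0,0), heading=0, pen down
FD 14.5: (0,0) -> (14.5,0) [heading=0, draw]
LT 150: heading 0 -> 150
PD: pen down
FD 9.2: (14.5,0) -> (6.533,4.6) [heading=150, draw]
FD 4.1: (6.533,4.6) -> (2.982,6.65) [heading=150, draw]
RT 60: heading 150 -> 90
FD 13.9: (2.982,6.65) -> (2.982,20.55) [heading=90, draw]
FD 3.2: (2.982,20.55) -> (2.982,23.75) [heading=90, draw]
RT 30: heading 90 -> 60
RT 150: heading 60 -> 270
RT 180: heading 270 -> 90
FD 8.9: (2.982,23.75) -> (2.982,32.65) [heading=90, draw]
Final: pos=(2.982,32.65), heading=90, 6 segment(s) drawn

Answer: 2.982 32.65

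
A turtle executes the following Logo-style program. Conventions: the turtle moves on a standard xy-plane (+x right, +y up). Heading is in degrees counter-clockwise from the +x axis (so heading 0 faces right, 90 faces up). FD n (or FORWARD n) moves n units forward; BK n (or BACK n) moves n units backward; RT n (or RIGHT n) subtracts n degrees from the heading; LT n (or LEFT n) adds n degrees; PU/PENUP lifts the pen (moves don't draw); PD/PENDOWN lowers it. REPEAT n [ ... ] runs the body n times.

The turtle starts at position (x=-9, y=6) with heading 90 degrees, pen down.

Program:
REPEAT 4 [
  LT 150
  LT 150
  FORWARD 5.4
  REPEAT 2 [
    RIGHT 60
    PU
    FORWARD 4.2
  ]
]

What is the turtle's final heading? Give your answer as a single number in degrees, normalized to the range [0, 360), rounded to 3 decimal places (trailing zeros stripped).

Answer: 90

Derivation:
Executing turtle program step by step:
Start: pos=(-9,6), heading=90, pen down
REPEAT 4 [
  -- iteration 1/4 --
  LT 150: heading 90 -> 240
  LT 150: heading 240 -> 30
  FD 5.4: (-9,6) -> (-4.323,8.7) [heading=30, draw]
  REPEAT 2 [
    -- iteration 1/2 --
    RT 60: heading 30 -> 330
    PU: pen up
    FD 4.2: (-4.323,8.7) -> (-0.686,6.6) [heading=330, move]
    -- iteration 2/2 --
    RT 60: heading 330 -> 270
    PU: pen up
    FD 4.2: (-0.686,6.6) -> (-0.686,2.4) [heading=270, move]
  ]
  -- iteration 2/4 --
  LT 150: heading 270 -> 60
  LT 150: heading 60 -> 210
  FD 5.4: (-0.686,2.4) -> (-5.363,-0.3) [heading=210, move]
  REPEAT 2 [
    -- iteration 1/2 --
    RT 60: heading 210 -> 150
    PU: pen up
    FD 4.2: (-5.363,-0.3) -> (-9,1.8) [heading=150, move]
    -- iteration 2/2 --
    RT 60: heading 150 -> 90
    PU: pen up
    FD 4.2: (-9,1.8) -> (-9,6) [heading=90, move]
  ]
  -- iteration 3/4 --
  LT 150: heading 90 -> 240
  LT 150: heading 240 -> 30
  FD 5.4: (-9,6) -> (-4.323,8.7) [heading=30, move]
  REPEAT 2 [
    -- iteration 1/2 --
    RT 60: heading 30 -> 330
    PU: pen up
    FD 4.2: (-4.323,8.7) -> (-0.686,6.6) [heading=330, move]
    -- iteration 2/2 --
    RT 60: heading 330 -> 270
    PU: pen up
    FD 4.2: (-0.686,6.6) -> (-0.686,2.4) [heading=270, move]
  ]
  -- iteration 4/4 --
  LT 150: heading 270 -> 60
  LT 150: heading 60 -> 210
  FD 5.4: (-0.686,2.4) -> (-5.363,-0.3) [heading=210, move]
  REPEAT 2 [
    -- iteration 1/2 --
    RT 60: heading 210 -> 150
    PU: pen up
    FD 4.2: (-5.363,-0.3) -> (-9,1.8) [heading=150, move]
    -- iteration 2/2 --
    RT 60: heading 150 -> 90
    PU: pen up
    FD 4.2: (-9,1.8) -> (-9,6) [heading=90, move]
  ]
]
Final: pos=(-9,6), heading=90, 1 segment(s) drawn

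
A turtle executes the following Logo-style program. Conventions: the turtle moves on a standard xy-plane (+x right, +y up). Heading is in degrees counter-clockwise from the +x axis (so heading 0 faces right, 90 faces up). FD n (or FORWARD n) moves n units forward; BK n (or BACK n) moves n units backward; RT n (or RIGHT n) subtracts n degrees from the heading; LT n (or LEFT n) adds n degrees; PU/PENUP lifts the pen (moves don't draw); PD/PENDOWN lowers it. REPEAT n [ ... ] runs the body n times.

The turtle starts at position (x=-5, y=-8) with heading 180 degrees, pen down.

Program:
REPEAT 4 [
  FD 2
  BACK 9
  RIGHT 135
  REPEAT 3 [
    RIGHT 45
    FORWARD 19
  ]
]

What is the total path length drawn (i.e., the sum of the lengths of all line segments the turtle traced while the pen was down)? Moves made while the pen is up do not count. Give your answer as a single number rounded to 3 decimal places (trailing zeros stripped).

Answer: 272

Derivation:
Executing turtle program step by step:
Start: pos=(-5,-8), heading=180, pen down
REPEAT 4 [
  -- iteration 1/4 --
  FD 2: (-5,-8) -> (-7,-8) [heading=180, draw]
  BK 9: (-7,-8) -> (2,-8) [heading=180, draw]
  RT 135: heading 180 -> 45
  REPEAT 3 [
    -- iteration 1/3 --
    RT 45: heading 45 -> 0
    FD 19: (2,-8) -> (21,-8) [heading=0, draw]
    -- iteration 2/3 --
    RT 45: heading 0 -> 315
    FD 19: (21,-8) -> (34.435,-21.435) [heading=315, draw]
    -- iteration 3/3 --
    RT 45: heading 315 -> 270
    FD 19: (34.435,-21.435) -> (34.435,-40.435) [heading=270, draw]
  ]
  -- iteration 2/4 --
  FD 2: (34.435,-40.435) -> (34.435,-42.435) [heading=270, draw]
  BK 9: (34.435,-42.435) -> (34.435,-33.435) [heading=270, draw]
  RT 135: heading 270 -> 135
  REPEAT 3 [
    -- iteration 1/3 --
    RT 45: heading 135 -> 90
    FD 19: (34.435,-33.435) -> (34.435,-14.435) [heading=90, draw]
    -- iteration 2/3 --
    RT 45: heading 90 -> 45
    FD 19: (34.435,-14.435) -> (47.87,-1) [heading=45, draw]
    -- iteration 3/3 --
    RT 45: heading 45 -> 0
    FD 19: (47.87,-1) -> (66.87,-1) [heading=0, draw]
  ]
  -- iteration 3/4 --
  FD 2: (66.87,-1) -> (68.87,-1) [heading=0, draw]
  BK 9: (68.87,-1) -> (59.87,-1) [heading=0, draw]
  RT 135: heading 0 -> 225
  REPEAT 3 [
    -- iteration 1/3 --
    RT 45: heading 225 -> 180
    FD 19: (59.87,-1) -> (40.87,-1) [heading=180, draw]
    -- iteration 2/3 --
    RT 45: heading 180 -> 135
    FD 19: (40.87,-1) -> (27.435,12.435) [heading=135, draw]
    -- iteration 3/3 --
    RT 45: heading 135 -> 90
    FD 19: (27.435,12.435) -> (27.435,31.435) [heading=90, draw]
  ]
  -- iteration 4/4 --
  FD 2: (27.435,31.435) -> (27.435,33.435) [heading=90, draw]
  BK 9: (27.435,33.435) -> (27.435,24.435) [heading=90, draw]
  RT 135: heading 90 -> 315
  REPEAT 3 [
    -- iteration 1/3 --
    RT 45: heading 315 -> 270
    FD 19: (27.435,24.435) -> (27.435,5.435) [heading=270, draw]
    -- iteration 2/3 --
    RT 45: heading 270 -> 225
    FD 19: (27.435,5.435) -> (14,-8) [heading=225, draw]
    -- iteration 3/3 --
    RT 45: heading 225 -> 180
    FD 19: (14,-8) -> (-5,-8) [heading=180, draw]
  ]
]
Final: pos=(-5,-8), heading=180, 20 segment(s) drawn

Segment lengths:
  seg 1: (-5,-8) -> (-7,-8), length = 2
  seg 2: (-7,-8) -> (2,-8), length = 9
  seg 3: (2,-8) -> (21,-8), length = 19
  seg 4: (21,-8) -> (34.435,-21.435), length = 19
  seg 5: (34.435,-21.435) -> (34.435,-40.435), length = 19
  seg 6: (34.435,-40.435) -> (34.435,-42.435), length = 2
  seg 7: (34.435,-42.435) -> (34.435,-33.435), length = 9
  seg 8: (34.435,-33.435) -> (34.435,-14.435), length = 19
  seg 9: (34.435,-14.435) -> (47.87,-1), length = 19
  seg 10: (47.87,-1) -> (66.87,-1), length = 19
  seg 11: (66.87,-1) -> (68.87,-1), length = 2
  seg 12: (68.87,-1) -> (59.87,-1), length = 9
  seg 13: (59.87,-1) -> (40.87,-1), length = 19
  seg 14: (40.87,-1) -> (27.435,12.435), length = 19
  seg 15: (27.435,12.435) -> (27.435,31.435), length = 19
  seg 16: (27.435,31.435) -> (27.435,33.435), length = 2
  seg 17: (27.435,33.435) -> (27.435,24.435), length = 9
  seg 18: (27.435,24.435) -> (27.435,5.435), length = 19
  seg 19: (27.435,5.435) -> (14,-8), length = 19
  seg 20: (14,-8) -> (-5,-8), length = 19
Total = 272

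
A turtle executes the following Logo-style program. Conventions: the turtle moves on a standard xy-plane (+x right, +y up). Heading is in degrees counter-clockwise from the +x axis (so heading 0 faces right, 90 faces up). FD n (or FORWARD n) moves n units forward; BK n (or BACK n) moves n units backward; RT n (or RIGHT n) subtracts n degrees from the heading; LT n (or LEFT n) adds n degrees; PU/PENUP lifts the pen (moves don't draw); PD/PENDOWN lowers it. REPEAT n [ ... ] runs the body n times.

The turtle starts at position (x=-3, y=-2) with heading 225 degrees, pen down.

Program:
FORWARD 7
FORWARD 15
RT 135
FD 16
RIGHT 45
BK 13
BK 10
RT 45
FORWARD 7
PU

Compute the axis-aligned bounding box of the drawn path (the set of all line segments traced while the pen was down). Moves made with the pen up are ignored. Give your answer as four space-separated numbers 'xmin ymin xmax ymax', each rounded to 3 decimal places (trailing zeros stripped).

Executing turtle program step by step:
Start: pos=(-3,-2), heading=225, pen down
FD 7: (-3,-2) -> (-7.95,-6.95) [heading=225, draw]
FD 15: (-7.95,-6.95) -> (-18.556,-17.556) [heading=225, draw]
RT 135: heading 225 -> 90
FD 16: (-18.556,-17.556) -> (-18.556,-1.556) [heading=90, draw]
RT 45: heading 90 -> 45
BK 13: (-18.556,-1.556) -> (-27.749,-10.749) [heading=45, draw]
BK 10: (-27.749,-10.749) -> (-34.82,-17.82) [heading=45, draw]
RT 45: heading 45 -> 0
FD 7: (-34.82,-17.82) -> (-27.82,-17.82) [heading=0, draw]
PU: pen up
Final: pos=(-27.82,-17.82), heading=0, 6 segment(s) drawn

Segment endpoints: x in {-34.82, -27.82, -27.749, -18.556, -7.95, -3}, y in {-17.82, -17.556, -10.749, -6.95, -2, -1.556}
xmin=-34.82, ymin=-17.82, xmax=-3, ymax=-1.556

Answer: -34.82 -17.82 -3 -1.556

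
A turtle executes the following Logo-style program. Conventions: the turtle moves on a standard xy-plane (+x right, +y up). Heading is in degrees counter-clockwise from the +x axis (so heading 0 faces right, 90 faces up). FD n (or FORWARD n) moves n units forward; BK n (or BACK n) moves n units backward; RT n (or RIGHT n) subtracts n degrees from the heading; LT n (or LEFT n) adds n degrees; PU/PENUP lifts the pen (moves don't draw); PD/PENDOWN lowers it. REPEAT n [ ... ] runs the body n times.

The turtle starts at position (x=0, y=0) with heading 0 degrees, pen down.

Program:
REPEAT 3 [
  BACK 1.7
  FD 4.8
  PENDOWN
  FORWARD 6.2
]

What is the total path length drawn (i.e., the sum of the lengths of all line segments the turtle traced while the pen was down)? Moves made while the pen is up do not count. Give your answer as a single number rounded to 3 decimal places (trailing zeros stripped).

Answer: 38.1

Derivation:
Executing turtle program step by step:
Start: pos=(0,0), heading=0, pen down
REPEAT 3 [
  -- iteration 1/3 --
  BK 1.7: (0,0) -> (-1.7,0) [heading=0, draw]
  FD 4.8: (-1.7,0) -> (3.1,0) [heading=0, draw]
  PD: pen down
  FD 6.2: (3.1,0) -> (9.3,0) [heading=0, draw]
  -- iteration 2/3 --
  BK 1.7: (9.3,0) -> (7.6,0) [heading=0, draw]
  FD 4.8: (7.6,0) -> (12.4,0) [heading=0, draw]
  PD: pen down
  FD 6.2: (12.4,0) -> (18.6,0) [heading=0, draw]
  -- iteration 3/3 --
  BK 1.7: (18.6,0) -> (16.9,0) [heading=0, draw]
  FD 4.8: (16.9,0) -> (21.7,0) [heading=0, draw]
  PD: pen down
  FD 6.2: (21.7,0) -> (27.9,0) [heading=0, draw]
]
Final: pos=(27.9,0), heading=0, 9 segment(s) drawn

Segment lengths:
  seg 1: (0,0) -> (-1.7,0), length = 1.7
  seg 2: (-1.7,0) -> (3.1,0), length = 4.8
  seg 3: (3.1,0) -> (9.3,0), length = 6.2
  seg 4: (9.3,0) -> (7.6,0), length = 1.7
  seg 5: (7.6,0) -> (12.4,0), length = 4.8
  seg 6: (12.4,0) -> (18.6,0), length = 6.2
  seg 7: (18.6,0) -> (16.9,0), length = 1.7
  seg 8: (16.9,0) -> (21.7,0), length = 4.8
  seg 9: (21.7,0) -> (27.9,0), length = 6.2
Total = 38.1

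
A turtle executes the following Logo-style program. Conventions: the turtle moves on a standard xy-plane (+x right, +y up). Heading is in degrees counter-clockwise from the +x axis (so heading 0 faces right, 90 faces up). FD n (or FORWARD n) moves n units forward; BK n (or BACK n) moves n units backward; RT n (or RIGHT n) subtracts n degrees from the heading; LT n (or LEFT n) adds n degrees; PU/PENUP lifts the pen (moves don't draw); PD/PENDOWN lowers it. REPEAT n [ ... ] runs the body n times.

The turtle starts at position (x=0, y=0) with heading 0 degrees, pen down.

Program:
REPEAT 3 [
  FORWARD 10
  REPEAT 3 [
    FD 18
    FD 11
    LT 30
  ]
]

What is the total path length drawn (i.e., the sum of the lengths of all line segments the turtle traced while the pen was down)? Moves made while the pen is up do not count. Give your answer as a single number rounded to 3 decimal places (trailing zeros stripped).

Executing turtle program step by step:
Start: pos=(0,0), heading=0, pen down
REPEAT 3 [
  -- iteration 1/3 --
  FD 10: (0,0) -> (10,0) [heading=0, draw]
  REPEAT 3 [
    -- iteration 1/3 --
    FD 18: (10,0) -> (28,0) [heading=0, draw]
    FD 11: (28,0) -> (39,0) [heading=0, draw]
    LT 30: heading 0 -> 30
    -- iteration 2/3 --
    FD 18: (39,0) -> (54.588,9) [heading=30, draw]
    FD 11: (54.588,9) -> (64.115,14.5) [heading=30, draw]
    LT 30: heading 30 -> 60
    -- iteration 3/3 --
    FD 18: (64.115,14.5) -> (73.115,30.088) [heading=60, draw]
    FD 11: (73.115,30.088) -> (78.615,39.615) [heading=60, draw]
    LT 30: heading 60 -> 90
  ]
  -- iteration 2/3 --
  FD 10: (78.615,39.615) -> (78.615,49.615) [heading=90, draw]
  REPEAT 3 [
    -- iteration 1/3 --
    FD 18: (78.615,49.615) -> (78.615,67.615) [heading=90, draw]
    FD 11: (78.615,67.615) -> (78.615,78.615) [heading=90, draw]
    LT 30: heading 90 -> 120
    -- iteration 2/3 --
    FD 18: (78.615,78.615) -> (69.615,94.203) [heading=120, draw]
    FD 11: (69.615,94.203) -> (64.115,103.729) [heading=120, draw]
    LT 30: heading 120 -> 150
    -- iteration 3/3 --
    FD 18: (64.115,103.729) -> (48.526,112.729) [heading=150, draw]
    FD 11: (48.526,112.729) -> (39,118.229) [heading=150, draw]
    LT 30: heading 150 -> 180
  ]
  -- iteration 3/3 --
  FD 10: (39,118.229) -> (29,118.229) [heading=180, draw]
  REPEAT 3 [
    -- iteration 1/3 --
    FD 18: (29,118.229) -> (11,118.229) [heading=180, draw]
    FD 11: (11,118.229) -> (0,118.229) [heading=180, draw]
    LT 30: heading 180 -> 210
    -- iteration 2/3 --
    FD 18: (0,118.229) -> (-15.588,109.229) [heading=210, draw]
    FD 11: (-15.588,109.229) -> (-25.115,103.729) [heading=210, draw]
    LT 30: heading 210 -> 240
    -- iteration 3/3 --
    FD 18: (-25.115,103.729) -> (-34.115,88.141) [heading=240, draw]
    FD 11: (-34.115,88.141) -> (-39.615,78.615) [heading=240, draw]
    LT 30: heading 240 -> 270
  ]
]
Final: pos=(-39.615,78.615), heading=270, 21 segment(s) drawn

Segment lengths:
  seg 1: (0,0) -> (10,0), length = 10
  seg 2: (10,0) -> (28,0), length = 18
  seg 3: (28,0) -> (39,0), length = 11
  seg 4: (39,0) -> (54.588,9), length = 18
  seg 5: (54.588,9) -> (64.115,14.5), length = 11
  seg 6: (64.115,14.5) -> (73.115,30.088), length = 18
  seg 7: (73.115,30.088) -> (78.615,39.615), length = 11
  seg 8: (78.615,39.615) -> (78.615,49.615), length = 10
  seg 9: (78.615,49.615) -> (78.615,67.615), length = 18
  seg 10: (78.615,67.615) -> (78.615,78.615), length = 11
  seg 11: (78.615,78.615) -> (69.615,94.203), length = 18
  seg 12: (69.615,94.203) -> (64.115,103.729), length = 11
  seg 13: (64.115,103.729) -> (48.526,112.729), length = 18
  seg 14: (48.526,112.729) -> (39,118.229), length = 11
  seg 15: (39,118.229) -> (29,118.229), length = 10
  seg 16: (29,118.229) -> (11,118.229), length = 18
  seg 17: (11,118.229) -> (0,118.229), length = 11
  seg 18: (0,118.229) -> (-15.588,109.229), length = 18
  seg 19: (-15.588,109.229) -> (-25.115,103.729), length = 11
  seg 20: (-25.115,103.729) -> (-34.115,88.141), length = 18
  seg 21: (-34.115,88.141) -> (-39.615,78.615), length = 11
Total = 291

Answer: 291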